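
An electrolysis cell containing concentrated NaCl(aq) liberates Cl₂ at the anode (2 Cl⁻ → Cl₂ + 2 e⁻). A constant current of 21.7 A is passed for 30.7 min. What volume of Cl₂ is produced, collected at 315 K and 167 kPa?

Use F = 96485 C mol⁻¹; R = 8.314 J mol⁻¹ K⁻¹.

Q = I·t = 21.70 A × 1842.0 s = 39970 C.
n(e⁻) = Q/F = 39970 / 96485 = 0.4143 mol.
2 electrons are transferred per Cl₂ molecule, so n(Cl₂) = 0.4143 / 2 = 0.2071 mol.
V = nRT/P = (0.2071 × 8.314 × 315) / (167 × 10³ Pa) = 0.00325 m³ = 3.25 L.

3.25 L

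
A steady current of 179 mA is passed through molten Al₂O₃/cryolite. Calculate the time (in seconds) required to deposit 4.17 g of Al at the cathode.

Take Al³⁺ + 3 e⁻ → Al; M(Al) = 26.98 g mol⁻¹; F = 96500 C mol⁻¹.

2.50 × 10⁵ s

n(Al) = m/M = 4.17 / 26.98 = 0.1546 mol.
Each Al atom requires 3 electrons, so n(e⁻) = 3 × 0.1546 = 0.4637 mol.
Q = n(e⁻)·F = 0.4637 × 96500 = 44740 C.
t = Q/I = 44740 / 0.1790 A = 250000 s.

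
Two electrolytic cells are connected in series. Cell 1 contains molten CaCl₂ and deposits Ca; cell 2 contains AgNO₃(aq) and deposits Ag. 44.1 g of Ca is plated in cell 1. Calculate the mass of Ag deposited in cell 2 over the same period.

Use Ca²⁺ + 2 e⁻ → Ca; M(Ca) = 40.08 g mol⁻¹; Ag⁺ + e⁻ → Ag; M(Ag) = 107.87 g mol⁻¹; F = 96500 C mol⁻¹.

n(Ca) = 44.1 / 40.08 = 1.100 mol.
Since Ca²⁺ + 2 e⁻ → Ca, n(e⁻) passed = 2 × 1.100 = 2.201 mol.
Cells in series carry the same charge, so the same 2.201 mol of electrons passes through cell 2.
Ag⁺ + e⁻ → Ag, so n(Ag) = 2.201 / 1 = 2.201 mol.
m(Ag) = 2.201 × 107.87 = 237 g.

237 g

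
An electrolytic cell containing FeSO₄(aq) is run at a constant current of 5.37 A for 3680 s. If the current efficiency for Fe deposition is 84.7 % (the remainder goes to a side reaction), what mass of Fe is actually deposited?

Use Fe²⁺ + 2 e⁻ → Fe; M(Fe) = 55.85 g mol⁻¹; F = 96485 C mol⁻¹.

Q = I·t = 5.370 × 3680.0 = 19760 C.
n(e⁻) = 19760/96485 = 0.2048 mol; theoretically n(Fe) = 0.2048/2 = 0.1024 mol, m_theo = 5.719 g.
At 84.7 % efficiency, m_actual = 0.847 × 5.719 = 4.84 g.

4.84 g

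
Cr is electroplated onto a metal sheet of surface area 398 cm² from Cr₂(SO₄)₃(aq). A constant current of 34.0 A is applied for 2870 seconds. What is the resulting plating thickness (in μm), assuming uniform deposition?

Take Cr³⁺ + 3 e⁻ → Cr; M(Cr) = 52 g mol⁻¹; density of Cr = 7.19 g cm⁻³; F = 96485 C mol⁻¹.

Q = I·t = 34.00 × 2870.0 = 97580 C; n(e⁻) = 1.011 mol.
n(Cr) = n(e⁻)/3 = 0.3371 mol, so m = 0.3371 × 52 = 17.53 g.
Volume = m/ρ = 17.53 / 7.19 = 2.438 cm³.
Thickness = V/A = 2.438 / 398 = 0.00613 cm = 61.3 μm.

61.3 μm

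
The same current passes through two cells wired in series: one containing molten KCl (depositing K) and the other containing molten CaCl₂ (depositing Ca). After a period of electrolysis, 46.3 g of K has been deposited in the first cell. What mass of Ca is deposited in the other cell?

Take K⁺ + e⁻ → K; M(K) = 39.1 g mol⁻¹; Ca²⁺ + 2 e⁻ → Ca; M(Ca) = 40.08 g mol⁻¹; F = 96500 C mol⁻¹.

23.7 g

n(K) = 46.3 / 39.1 = 1.184 mol.
Since K⁺ + e⁻ → K, n(e⁻) passed = 1 × 1.184 = 1.184 mol.
Cells in series carry the same charge, so the same 1.184 mol of electrons passes through cell 2.
Ca²⁺ + 2 e⁻ → Ca, so n(Ca) = 1.184 / 2 = 0.5921 mol.
m(Ca) = 0.5921 × 40.08 = 23.7 g.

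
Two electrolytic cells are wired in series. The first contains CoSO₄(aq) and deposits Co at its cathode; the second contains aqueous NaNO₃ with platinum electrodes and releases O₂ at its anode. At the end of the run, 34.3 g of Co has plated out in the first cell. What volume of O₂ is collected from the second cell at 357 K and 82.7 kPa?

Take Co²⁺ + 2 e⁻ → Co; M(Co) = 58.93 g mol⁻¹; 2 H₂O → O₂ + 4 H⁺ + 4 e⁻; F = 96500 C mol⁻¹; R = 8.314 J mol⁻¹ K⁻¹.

n(Co) = 34.3 / 58.93 = 0.5820 mol, so n(e⁻) = 2 × 0.5820 = 1.164 mol.
The cells are in series, so the same 1.164 mol of electrons passes through the second cell.
2 H₂O → O₂ + 4 H⁺ + 4 e⁻ — 4 mol e⁻ per mol O₂, so n(O₂) = 1.164/4 = 0.2910 mol.
V = nRT/P = (0.2910 × 8.314 × 357) / (82.7 × 10³) = 0.0104 m³ = 10.4 L.

10.4 L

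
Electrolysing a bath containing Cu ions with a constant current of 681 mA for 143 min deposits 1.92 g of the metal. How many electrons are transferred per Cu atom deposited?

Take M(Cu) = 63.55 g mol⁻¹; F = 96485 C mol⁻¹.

2

Q = I·t = 0.6810 A × 8580.0 s = 5843 C, so n(e⁻) = 5843/96485 = 0.06056 mol.
n(Cu) deposited = 1.92 / 63.55 = 0.03021 mol.
Electrons per atom = n(e⁻)/n(Cu) = 0.06056 / 0.03021 = 2.00 ≈ 2, so the ion is Cu²⁺.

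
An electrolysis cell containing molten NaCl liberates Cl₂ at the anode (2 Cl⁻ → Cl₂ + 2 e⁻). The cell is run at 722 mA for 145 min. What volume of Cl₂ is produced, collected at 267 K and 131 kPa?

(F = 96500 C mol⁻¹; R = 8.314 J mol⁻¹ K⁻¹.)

Q = I·t = 0.7220 A × 8700.0 s = 6281 C.
n(e⁻) = Q/F = 6281 / 96500 = 0.06509 mol.
2 electrons are transferred per Cl₂ molecule, so n(Cl₂) = 0.06509 / 2 = 0.03255 mol.
V = nRT/P = (0.03255 × 8.314 × 267) / (131 × 10³ Pa) = 5.52 × 10⁻⁴ m³ = 0.552 L.

0.552 L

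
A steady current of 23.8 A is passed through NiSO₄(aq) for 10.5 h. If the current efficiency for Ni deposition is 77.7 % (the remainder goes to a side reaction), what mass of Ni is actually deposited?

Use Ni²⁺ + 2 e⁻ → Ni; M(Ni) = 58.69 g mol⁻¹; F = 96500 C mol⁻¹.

213 g

Q = I·t = 23.80 × 37800 = 899600 C.
n(e⁻) = 899600/96500 = 9.323 mol; theoretically n(Ni) = 9.323/2 = 4.661 mol, m_theo = 273.6 g.
At 77.7 % efficiency, m_actual = 0.777 × 273.6 = 213 g.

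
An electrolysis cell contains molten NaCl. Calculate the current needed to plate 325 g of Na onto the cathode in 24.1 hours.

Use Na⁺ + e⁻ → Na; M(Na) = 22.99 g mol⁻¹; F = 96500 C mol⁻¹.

n(Na) = 325 / 22.99 = 14.14 mol.
n(e⁻) = 1 × 14.14 = 14.14 mol.
Q = n(e⁻)·F = 14.14 × 96500 = 1364000 C.
I = Q/t = 1364000 / 86760 s = 15.7 A.

15.7 A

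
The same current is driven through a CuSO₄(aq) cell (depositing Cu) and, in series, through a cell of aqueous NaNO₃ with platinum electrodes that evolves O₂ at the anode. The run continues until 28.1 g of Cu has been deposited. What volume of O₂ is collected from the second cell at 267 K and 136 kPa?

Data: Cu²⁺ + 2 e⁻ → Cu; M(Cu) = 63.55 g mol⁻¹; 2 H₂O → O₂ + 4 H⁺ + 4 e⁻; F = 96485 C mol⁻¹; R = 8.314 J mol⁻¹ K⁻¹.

n(Cu) = 28.1 / 63.55 = 0.4422 mol, so n(e⁻) = 2 × 0.4422 = 0.8843 mol.
The cells are in series, so the same 0.8843 mol of electrons passes through the second cell.
2 H₂O → O₂ + 4 H⁺ + 4 e⁻ — 4 mol e⁻ per mol O₂, so n(O₂) = 0.8843/4 = 0.2211 mol.
V = nRT/P = (0.2211 × 8.314 × 267) / (136 × 10³) = 0.00361 m³ = 3.61 L.

3.61 L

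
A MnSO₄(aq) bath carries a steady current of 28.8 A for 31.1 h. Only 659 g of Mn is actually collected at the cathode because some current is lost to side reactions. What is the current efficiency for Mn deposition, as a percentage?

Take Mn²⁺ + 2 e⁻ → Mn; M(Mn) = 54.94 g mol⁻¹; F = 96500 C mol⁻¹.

71.8 %

Q = I·t = 28.80 × 111960 = 3224000 C; n(e⁻) = 3224000/96500 = 33.41 mol.
Theoretical n(Mn) = n(e⁻)/2 = 16.71 mol, i.e. m_theo = 16.71 × 54.94 = 917.9 g.
Efficiency = m_actual / m_theo = 659 / 917.9 = 71.8 %.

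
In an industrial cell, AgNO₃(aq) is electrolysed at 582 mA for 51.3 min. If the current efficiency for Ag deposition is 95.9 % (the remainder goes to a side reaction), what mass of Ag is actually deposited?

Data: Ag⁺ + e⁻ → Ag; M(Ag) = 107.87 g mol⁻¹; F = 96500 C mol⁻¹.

Q = I·t = 0.5820 × 3078.0 = 1791 C.
n(e⁻) = 1791/96500 = 0.01856 mol; theoretically n(Ag) = 0.01856/1 = 0.01856 mol, m_theo = 2.002 g.
At 95.9 % efficiency, m_actual = 0.959 × 2.002 = 1.92 g.

1.92 g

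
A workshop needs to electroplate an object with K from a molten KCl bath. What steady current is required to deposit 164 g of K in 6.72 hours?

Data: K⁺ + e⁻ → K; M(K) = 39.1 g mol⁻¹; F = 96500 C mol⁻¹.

n(K) = 164 / 39.1 = 4.194 mol.
n(e⁻) = 1 × 4.194 = 4.194 mol.
Q = n(e⁻)·F = 4.194 × 96500 = 404800 C.
I = Q/t = 404800 / 24192 s = 16.7 A.

16.7 A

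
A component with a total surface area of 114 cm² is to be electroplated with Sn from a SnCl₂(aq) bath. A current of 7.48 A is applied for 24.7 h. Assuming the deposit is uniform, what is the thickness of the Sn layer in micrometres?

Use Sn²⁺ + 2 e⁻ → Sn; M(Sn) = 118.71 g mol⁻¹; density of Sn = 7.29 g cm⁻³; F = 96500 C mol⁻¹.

Q = I·t = 7.480 × 88920 = 665100 C; n(e⁻) = 6.892 mol.
n(Sn) = n(e⁻)/2 = 3.446 mol, so m = 3.446 × 118.71 = 409.1 g.
Volume = m/ρ = 409.1 / 7.29 = 56.12 cm³.
Thickness = V/A = 56.12 / 114 = 0.492 cm = 4920 μm.

4920 μm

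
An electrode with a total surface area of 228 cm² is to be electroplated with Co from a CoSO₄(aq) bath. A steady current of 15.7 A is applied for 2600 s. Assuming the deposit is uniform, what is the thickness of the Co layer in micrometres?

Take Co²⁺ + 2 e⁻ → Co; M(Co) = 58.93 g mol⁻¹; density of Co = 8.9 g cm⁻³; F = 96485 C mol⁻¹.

61.4 μm

Q = I·t = 15.70 × 2600.0 = 40820 C; n(e⁻) = 0.4231 mol.
n(Co) = n(e⁻)/2 = 0.2115 mol, so m = 0.2115 × 58.93 = 12.47 g.
Volume = m/ρ = 12.47 / 8.9 = 1.401 cm³.
Thickness = V/A = 1.401 / 228 = 0.00614 cm = 61.4 μm.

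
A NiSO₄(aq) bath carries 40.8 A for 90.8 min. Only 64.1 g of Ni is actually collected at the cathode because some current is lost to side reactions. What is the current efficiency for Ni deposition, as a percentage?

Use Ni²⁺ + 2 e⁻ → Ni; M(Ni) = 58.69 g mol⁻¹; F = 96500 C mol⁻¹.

Q = I·t = 40.80 × 5448.0 = 222300 C; n(e⁻) = 222300/96500 = 2.303 mol.
Theoretical n(Ni) = n(e⁻)/2 = 1.152 mol, i.e. m_theo = 1.152 × 58.69 = 67.59 g.
Efficiency = m_actual / m_theo = 64.1 / 67.59 = 94.8 %.

94.8 %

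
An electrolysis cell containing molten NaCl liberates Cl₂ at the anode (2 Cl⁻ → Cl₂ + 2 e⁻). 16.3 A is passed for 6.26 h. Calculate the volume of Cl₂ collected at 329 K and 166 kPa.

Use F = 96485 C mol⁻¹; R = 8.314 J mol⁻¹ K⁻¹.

Q = I·t = 16.30 A × 22536 s = 367300 C.
n(e⁻) = Q/F = 367300 / 96485 = 3.807 mol.
2 electrons are transferred per Cl₂ molecule, so n(Cl₂) = 3.807 / 2 = 1.904 mol.
V = nRT/P = (1.904 × 8.314 × 329) / (166 × 10³ Pa) = 0.0314 m³ = 31.4 L.

31.4 L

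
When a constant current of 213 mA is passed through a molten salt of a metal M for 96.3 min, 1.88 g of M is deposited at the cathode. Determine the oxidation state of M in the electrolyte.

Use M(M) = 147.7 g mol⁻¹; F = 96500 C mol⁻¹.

Q = I·t = 0.2130 A × 5778.0 s = 1231 C, so n(e⁻) = 1231/96500 = 0.01275 mol.
n(M) deposited = 1.88 / 147.7 = 0.01273 mol.
Electrons per atom = n(e⁻)/n(M) = 0.01275 / 0.01273 = 1.00 ≈ 1, so the ion is M⁺.

+1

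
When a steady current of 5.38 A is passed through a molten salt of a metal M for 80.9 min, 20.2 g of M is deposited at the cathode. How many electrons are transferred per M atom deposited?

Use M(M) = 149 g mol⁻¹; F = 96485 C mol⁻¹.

2

Q = I·t = 5.380 A × 4854.0 s = 26110 C, so n(e⁻) = 26110/96485 = 0.2707 mol.
n(M) deposited = 20.2 / 149 = 0.1356 mol.
Electrons per atom = n(e⁻)/n(M) = 0.2707 / 0.1356 = 2.00 ≈ 2, so the ion is M²⁺.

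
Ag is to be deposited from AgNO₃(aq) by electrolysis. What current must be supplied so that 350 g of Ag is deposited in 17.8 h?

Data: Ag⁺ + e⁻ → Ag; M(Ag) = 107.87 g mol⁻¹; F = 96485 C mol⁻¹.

n(Ag) = 350 / 107.87 = 3.245 mol.
n(e⁻) = 1 × 3.245 = 3.245 mol.
Q = n(e⁻)·F = 3.245 × 96485 = 313100 C.
I = Q/t = 313100 / 64080 s = 4.89 A.

4.89 A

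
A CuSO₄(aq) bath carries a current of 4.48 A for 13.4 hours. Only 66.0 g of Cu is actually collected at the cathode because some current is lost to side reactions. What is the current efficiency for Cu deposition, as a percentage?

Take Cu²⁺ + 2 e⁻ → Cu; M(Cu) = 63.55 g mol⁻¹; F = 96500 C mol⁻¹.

Q = I·t = 4.480 × 48240 = 216100 C; n(e⁻) = 216100/96500 = 2.240 mol.
Theoretical n(Cu) = n(e⁻)/2 = 1.120 mol, i.e. m_theo = 1.120 × 63.55 = 71.16 g.
Efficiency = m_actual / m_theo = 66.0 / 71.16 = 92.7 %.

92.7 %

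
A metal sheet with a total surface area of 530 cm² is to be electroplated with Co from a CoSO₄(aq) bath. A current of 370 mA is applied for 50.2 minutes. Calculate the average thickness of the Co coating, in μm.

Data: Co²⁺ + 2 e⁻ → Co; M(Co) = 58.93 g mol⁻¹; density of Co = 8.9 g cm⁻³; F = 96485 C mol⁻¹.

0.722 μm

Q = I·t = 0.3700 × 3012.0 = 1114 C; n(e⁻) = 0.01155 mol.
n(Co) = n(e⁻)/2 = 0.005775 mol, so m = 0.005775 × 58.93 = 0.3403 g.
Volume = m/ρ = 0.3403 / 8.9 = 0.03824 cm³.
Thickness = V/A = 0.03824 / 530 = 7.22 × 10⁻⁵ cm = 0.722 μm.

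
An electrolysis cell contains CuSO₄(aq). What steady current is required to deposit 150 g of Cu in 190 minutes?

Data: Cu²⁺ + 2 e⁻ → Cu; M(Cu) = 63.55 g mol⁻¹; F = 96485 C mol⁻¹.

40.0 A

n(Cu) = 150 / 63.55 = 2.360 mol.
n(e⁻) = 2 × 2.360 = 4.721 mol.
Q = n(e⁻)·F = 4.721 × 96485 = 455500 C.
I = Q/t = 455500 / 11400 s = 40.0 A.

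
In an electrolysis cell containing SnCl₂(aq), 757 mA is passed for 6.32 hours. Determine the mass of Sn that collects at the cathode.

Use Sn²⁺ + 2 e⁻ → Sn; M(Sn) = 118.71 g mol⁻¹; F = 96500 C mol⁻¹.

10.6 g

Q = I·t = 0.7570 A × 22752 s = 17220 C.
n(e⁻) = Q/F = 17220 / 96500 = 0.1785 mol.
Sn²⁺ + 2 e⁻ → Sn, so n(Sn) = n(e⁻)/2 = 0.08924 mol.
m = n·M = 0.08924 × 118.71 = 10.6 g.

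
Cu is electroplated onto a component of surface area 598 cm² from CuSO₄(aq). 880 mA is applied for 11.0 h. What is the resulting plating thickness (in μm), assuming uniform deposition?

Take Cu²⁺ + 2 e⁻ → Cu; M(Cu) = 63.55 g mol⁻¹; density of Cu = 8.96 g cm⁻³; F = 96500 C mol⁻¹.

21.4 μm

Q = I·t = 0.8800 × 39600 = 34850 C; n(e⁻) = 0.3611 mol.
n(Cu) = n(e⁻)/2 = 0.1806 mol, so m = 0.1806 × 63.55 = 11.47 g.
Volume = m/ρ = 11.47 / 8.96 = 1.281 cm³.
Thickness = V/A = 1.281 / 598 = 0.00214 cm = 21.4 μm.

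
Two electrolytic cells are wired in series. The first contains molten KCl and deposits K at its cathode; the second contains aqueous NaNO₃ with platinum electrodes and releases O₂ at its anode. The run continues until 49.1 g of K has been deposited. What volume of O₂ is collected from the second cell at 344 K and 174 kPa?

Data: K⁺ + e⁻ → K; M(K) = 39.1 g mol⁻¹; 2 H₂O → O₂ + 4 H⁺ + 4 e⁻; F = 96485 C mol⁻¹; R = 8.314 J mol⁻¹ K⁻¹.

n(K) = 49.1 / 39.1 = 1.256 mol, so n(e⁻) = 1 × 1.256 = 1.256 mol.
The cells are in series, so the same 1.256 mol of electrons passes through the second cell.
2 H₂O → O₂ + 4 H⁺ + 4 e⁻ — 4 mol e⁻ per mol O₂, so n(O₂) = 1.256/4 = 0.3139 mol.
V = nRT/P = (0.3139 × 8.314 × 344) / (174 × 10³) = 0.00516 m³ = 5.16 L.

5.16 L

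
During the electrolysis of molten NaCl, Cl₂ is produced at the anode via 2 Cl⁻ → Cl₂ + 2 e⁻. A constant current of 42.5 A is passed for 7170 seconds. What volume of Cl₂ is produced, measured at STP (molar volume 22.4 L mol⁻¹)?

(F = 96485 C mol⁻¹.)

35.4 L

Q = I·t = 42.50 A × 7170.0 s = 304700 C.
n(e⁻) = Q/F = 304700 / 96485 = 3.158 mol.
2 electrons are transferred per Cl₂ molecule, so n(Cl₂) = 3.158 / 2 = 1.579 mol.
V = n × V_m = 1.579 × 22.4 = 35.4 L.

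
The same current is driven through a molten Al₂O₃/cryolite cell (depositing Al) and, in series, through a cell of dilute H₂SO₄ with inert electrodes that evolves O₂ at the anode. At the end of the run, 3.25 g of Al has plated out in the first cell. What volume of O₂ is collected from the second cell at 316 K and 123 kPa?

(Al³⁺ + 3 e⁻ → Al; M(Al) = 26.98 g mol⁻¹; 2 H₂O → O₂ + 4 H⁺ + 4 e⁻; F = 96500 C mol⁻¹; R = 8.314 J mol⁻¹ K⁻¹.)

n(Al) = 3.25 / 26.98 = 0.1205 mol, so n(e⁻) = 3 × 0.1205 = 0.3614 mol.
The cells are in series, so the same 0.3614 mol of electrons passes through the second cell.
2 H₂O → O₂ + 4 H⁺ + 4 e⁻ — 4 mol e⁻ per mol O₂, so n(O₂) = 0.3614/4 = 0.09034 mol.
V = nRT/P = (0.09034 × 8.314 × 316) / (123 × 10³) = 0.00193 m³ = 1.93 L.

1.93 L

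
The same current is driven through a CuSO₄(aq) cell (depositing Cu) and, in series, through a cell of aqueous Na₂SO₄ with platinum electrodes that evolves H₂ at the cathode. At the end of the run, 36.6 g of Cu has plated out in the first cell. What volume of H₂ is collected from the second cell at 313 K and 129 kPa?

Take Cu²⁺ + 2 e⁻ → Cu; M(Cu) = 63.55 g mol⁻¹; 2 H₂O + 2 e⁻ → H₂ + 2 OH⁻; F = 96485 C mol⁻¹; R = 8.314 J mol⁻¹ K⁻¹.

11.6 L

n(Cu) = 36.6 / 63.55 = 0.5759 mol, so n(e⁻) = 2 × 0.5759 = 1.152 mol.
The cells are in series, so the same 1.152 mol of electrons passes through the second cell.
2 H₂O + 2 e⁻ → H₂ + 2 OH⁻ — 2 mol e⁻ per mol H₂, so n(H₂) = 1.152/2 = 0.5759 mol.
V = nRT/P = (0.5759 × 8.314 × 313) / (129 × 10³) = 0.0116 m³ = 11.6 L.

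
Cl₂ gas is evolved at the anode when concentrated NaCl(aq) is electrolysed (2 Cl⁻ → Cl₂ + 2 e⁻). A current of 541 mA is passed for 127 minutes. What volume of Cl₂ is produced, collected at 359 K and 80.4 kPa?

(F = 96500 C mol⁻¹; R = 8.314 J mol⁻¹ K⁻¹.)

Q = I·t = 0.5410 A × 7620.0 s = 4122 C.
n(e⁻) = Q/F = 4122 / 96500 = 0.04272 mol.
2 electrons are transferred per Cl₂ molecule, so n(Cl₂) = 0.04272 / 2 = 0.02136 mol.
V = nRT/P = (0.02136 × 8.314 × 359) / (80.4 × 10³ Pa) = 7.93 × 10⁻⁴ m³ = 0.793 L.

0.793 L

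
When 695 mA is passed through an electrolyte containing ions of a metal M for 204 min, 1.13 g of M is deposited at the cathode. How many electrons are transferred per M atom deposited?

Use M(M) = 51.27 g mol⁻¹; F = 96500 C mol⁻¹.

Q = I·t = 0.6950 A × 12240 s = 8507 C, so n(e⁻) = 8507/96500 = 0.08815 mol.
n(M) deposited = 1.13 / 51.27 = 0.02204 mol.
Electrons per atom = n(e⁻)/n(M) = 0.08815 / 0.02204 = 4.00 ≈ 4, so the ion is M⁴⁺.

4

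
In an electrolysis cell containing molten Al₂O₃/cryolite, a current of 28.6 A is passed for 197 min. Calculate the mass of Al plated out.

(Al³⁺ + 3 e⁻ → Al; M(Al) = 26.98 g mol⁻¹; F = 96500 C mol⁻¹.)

31.5 g

Q = I·t = 28.60 A × 11820 s = 338100 C.
n(e⁻) = Q/F = 338100 / 96500 = 3.503 mol.
Al³⁺ + 3 e⁻ → Al, so n(Al) = n(e⁻)/3 = 1.168 mol.
m = n·M = 1.168 × 26.98 = 31.5 g.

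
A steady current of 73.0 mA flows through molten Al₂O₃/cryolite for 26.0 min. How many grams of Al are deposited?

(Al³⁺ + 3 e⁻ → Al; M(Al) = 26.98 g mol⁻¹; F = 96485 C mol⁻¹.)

0.0106 g

Q = I·t = 0.07300 A × 1560.0 s = 113.9 C.
n(e⁻) = Q/F = 113.9 / 96485 = 0.001180 mol.
Al³⁺ + 3 e⁻ → Al, so n(Al) = n(e⁻)/3 = 0.0003934 mol.
m = n·M = 0.0003934 × 26.98 = 0.0106 g.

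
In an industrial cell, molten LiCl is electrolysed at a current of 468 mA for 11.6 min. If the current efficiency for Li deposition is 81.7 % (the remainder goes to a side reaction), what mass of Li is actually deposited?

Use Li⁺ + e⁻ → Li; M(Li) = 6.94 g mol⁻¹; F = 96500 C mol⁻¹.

Q = I·t = 0.4680 × 696.00 = 325.7 C.
n(e⁻) = 325.7/96500 = 0.003375 mol; theoretically n(Li) = 0.003375/1 = 0.003375 mol, m_theo = 0.02343 g.
At 81.7 % efficiency, m_actual = 0.817 × 0.02343 = 0.0191 g.

0.0191 g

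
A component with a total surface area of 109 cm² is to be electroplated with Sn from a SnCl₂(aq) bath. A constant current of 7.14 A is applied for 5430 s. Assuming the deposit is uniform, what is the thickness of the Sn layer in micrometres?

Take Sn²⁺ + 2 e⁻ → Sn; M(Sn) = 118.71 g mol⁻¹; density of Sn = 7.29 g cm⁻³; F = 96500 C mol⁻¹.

300 μm

Q = I·t = 7.140 × 5430.0 = 38770 C; n(e⁻) = 0.4018 mol.
n(Sn) = n(e⁻)/2 = 0.2009 mol, so m = 0.2009 × 118.71 = 23.85 g.
Volume = m/ρ = 23.85 / 7.29 = 3.271 cm³.
Thickness = V/A = 3.271 / 109 = 0.0300 cm = 300 μm.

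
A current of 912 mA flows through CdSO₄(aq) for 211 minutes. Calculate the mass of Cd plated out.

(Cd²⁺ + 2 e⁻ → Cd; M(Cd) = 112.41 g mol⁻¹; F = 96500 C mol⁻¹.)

6.72 g

Q = I·t = 0.9120 A × 12660 s = 11550 C.
n(e⁻) = Q/F = 11550 / 96500 = 0.1196 mol.
Cd²⁺ + 2 e⁻ → Cd, so n(Cd) = n(e⁻)/2 = 0.05982 mol.
m = n·M = 0.05982 × 112.41 = 6.72 g.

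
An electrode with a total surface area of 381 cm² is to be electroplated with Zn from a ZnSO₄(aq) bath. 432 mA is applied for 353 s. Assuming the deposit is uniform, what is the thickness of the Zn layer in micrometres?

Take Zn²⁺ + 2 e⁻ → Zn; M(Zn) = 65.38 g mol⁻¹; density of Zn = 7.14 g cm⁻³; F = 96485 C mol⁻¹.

0.190 μm

Q = I·t = 0.4320 × 353.00 = 152.5 C; n(e⁻) = 0.001581 mol.
n(Zn) = n(e⁻)/2 = 0.0007903 mol, so m = 0.0007903 × 65.38 = 0.05167 g.
Volume = m/ρ = 0.05167 / 7.14 = 0.007236 cm³.
Thickness = V/A = 0.007236 / 381 = 1.90 × 10⁻⁵ cm = 0.190 μm.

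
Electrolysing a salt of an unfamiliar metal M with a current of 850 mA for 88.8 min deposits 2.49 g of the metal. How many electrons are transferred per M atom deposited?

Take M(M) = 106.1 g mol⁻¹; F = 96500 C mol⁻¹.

2

Q = I·t = 0.8500 A × 5328.0 s = 4529 C, so n(e⁻) = 4529/96500 = 0.04693 mol.
n(M) deposited = 2.49 / 106.1 = 0.02347 mol.
Electrons per atom = n(e⁻)/n(M) = 0.04693 / 0.02347 = 2.00 ≈ 2, so the ion is M²⁺.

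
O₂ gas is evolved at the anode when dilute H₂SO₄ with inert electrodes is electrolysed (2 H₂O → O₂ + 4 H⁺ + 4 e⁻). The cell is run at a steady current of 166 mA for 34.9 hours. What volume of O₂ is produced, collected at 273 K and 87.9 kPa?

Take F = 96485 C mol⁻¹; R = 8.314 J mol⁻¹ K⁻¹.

1.40 L

Q = I·t = 0.1660 A × 125640 s = 20860 C.
n(e⁻) = Q/F = 20860 / 96485 = 0.2162 mol.
4 electrons are transferred per O₂ molecule, so n(O₂) = 0.2162 / 4 = 0.05404 mol.
V = nRT/P = (0.05404 × 8.314 × 273) / (87.9 × 10³ Pa) = 0.00140 m³ = 1.40 L.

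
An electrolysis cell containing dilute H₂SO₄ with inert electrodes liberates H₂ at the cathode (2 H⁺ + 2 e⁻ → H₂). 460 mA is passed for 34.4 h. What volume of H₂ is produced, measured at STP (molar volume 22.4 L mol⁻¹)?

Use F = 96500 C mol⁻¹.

6.61 L

Q = I·t = 0.4600 A × 123840 s = 56970 C.
n(e⁻) = Q/F = 56970 / 96500 = 0.5903 mol.
2 electrons are transferred per H₂ molecule, so n(H₂) = 0.5903 / 2 = 0.2952 mol.
V = n × V_m = 0.2952 × 22.4 = 6.61 L.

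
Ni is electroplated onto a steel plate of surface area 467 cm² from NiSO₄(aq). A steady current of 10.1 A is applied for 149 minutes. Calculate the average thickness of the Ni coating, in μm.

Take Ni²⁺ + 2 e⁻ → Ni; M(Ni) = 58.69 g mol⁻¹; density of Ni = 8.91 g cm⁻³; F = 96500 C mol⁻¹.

Q = I·t = 10.10 × 8940.0 = 90290 C; n(e⁻) = 0.9357 mol.
n(Ni) = n(e⁻)/2 = 0.4678 mol, so m = 0.4678 × 58.69 = 27.46 g.
Volume = m/ρ = 27.46 / 8.91 = 3.082 cm³.
Thickness = V/A = 3.082 / 467 = 0.00660 cm = 66.0 μm.

66.0 μm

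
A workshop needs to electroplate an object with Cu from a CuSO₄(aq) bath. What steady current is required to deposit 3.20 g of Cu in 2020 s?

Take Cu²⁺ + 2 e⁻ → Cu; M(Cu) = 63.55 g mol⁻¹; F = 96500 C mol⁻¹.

4.81 A

n(Cu) = 3.20 / 63.55 = 0.05035 mol.
n(e⁻) = 2 × 0.05035 = 0.1007 mol.
Q = n(e⁻)·F = 0.1007 × 96500 = 9718 C.
I = Q/t = 9718 / 2020.0 s = 4.81 A.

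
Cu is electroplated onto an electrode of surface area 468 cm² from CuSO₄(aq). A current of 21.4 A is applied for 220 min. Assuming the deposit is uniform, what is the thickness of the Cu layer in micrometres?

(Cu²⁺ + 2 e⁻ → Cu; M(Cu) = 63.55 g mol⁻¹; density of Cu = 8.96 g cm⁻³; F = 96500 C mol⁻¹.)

Q = I·t = 21.40 × 13200 = 282500 C; n(e⁻) = 2.927 mol.
n(Cu) = n(e⁻)/2 = 1.464 mol, so m = 1.464 × 63.55 = 93.01 g.
Volume = m/ρ = 93.01 / 8.96 = 10.38 cm³.
Thickness = V/A = 10.38 / 468 = 0.0222 cm = 222 μm.

222 μm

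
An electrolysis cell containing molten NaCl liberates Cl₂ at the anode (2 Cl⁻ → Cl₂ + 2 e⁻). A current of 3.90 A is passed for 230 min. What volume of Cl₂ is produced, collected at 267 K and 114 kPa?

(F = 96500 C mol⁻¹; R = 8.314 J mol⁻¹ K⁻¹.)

5.43 L

Q = I·t = 3.900 A × 13800 s = 53820 C.
n(e⁻) = Q/F = 53820 / 96500 = 0.5577 mol.
2 electrons are transferred per Cl₂ molecule, so n(Cl₂) = 0.5577 / 2 = 0.2789 mol.
V = nRT/P = (0.2789 × 8.314 × 267) / (114 × 10³ Pa) = 0.00543 m³ = 5.43 L.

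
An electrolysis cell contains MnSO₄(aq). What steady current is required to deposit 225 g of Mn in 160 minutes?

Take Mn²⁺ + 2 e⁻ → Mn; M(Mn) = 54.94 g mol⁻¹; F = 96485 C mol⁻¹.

n(Mn) = 225 / 54.94 = 4.095 mol.
n(e⁻) = 2 × 4.095 = 8.191 mol.
Q = n(e⁻)·F = 8.191 × 96485 = 790300 C.
I = Q/t = 790300 / 9600.0 s = 82.3 A.

82.3 A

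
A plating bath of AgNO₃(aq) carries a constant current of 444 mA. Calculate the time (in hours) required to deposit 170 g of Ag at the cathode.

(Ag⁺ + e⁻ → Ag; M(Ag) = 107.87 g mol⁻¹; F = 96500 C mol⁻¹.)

n(Ag) = m/M = 170 / 107.87 = 1.576 mol.
Each Ag atom requires 1 electron, so n(e⁻) = 1 × 1.576 = 1.576 mol.
Q = n(e⁻)·F = 1.576 × 96500 = 152100 C.
t = Q/I = 152100 / 0.4440 A = 342500 s = 95.1 h.

95.1 h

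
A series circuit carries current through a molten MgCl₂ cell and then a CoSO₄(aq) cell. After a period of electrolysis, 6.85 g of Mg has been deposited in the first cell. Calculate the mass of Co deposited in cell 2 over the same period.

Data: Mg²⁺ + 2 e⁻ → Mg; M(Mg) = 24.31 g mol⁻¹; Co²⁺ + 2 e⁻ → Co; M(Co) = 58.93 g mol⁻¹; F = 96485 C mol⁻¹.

n(Mg) = 6.85 / 24.31 = 0.2818 mol.
Since Mg²⁺ + 2 e⁻ → Mg, n(e⁻) passed = 2 × 0.2818 = 0.5636 mol.
Cells in series carry the same charge, so the same 0.5636 mol of electrons passes through cell 2.
Co²⁺ + 2 e⁻ → Co, so n(Co) = 0.5636 / 2 = 0.2818 mol.
m(Co) = 0.2818 × 58.93 = 16.6 g.

16.6 g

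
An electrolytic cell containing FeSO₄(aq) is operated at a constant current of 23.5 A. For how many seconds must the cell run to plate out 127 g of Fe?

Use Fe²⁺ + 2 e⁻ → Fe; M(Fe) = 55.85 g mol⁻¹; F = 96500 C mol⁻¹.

18700 s

n(Fe) = m/M = 127 / 55.85 = 2.274 mol.
Each Fe atom requires 2 electrons, so n(e⁻) = 2 × 2.274 = 4.548 mol.
Q = n(e⁻)·F = 4.548 × 96500 = 438900 C.
t = Q/I = 438900 / 23.50 A = 18680 s.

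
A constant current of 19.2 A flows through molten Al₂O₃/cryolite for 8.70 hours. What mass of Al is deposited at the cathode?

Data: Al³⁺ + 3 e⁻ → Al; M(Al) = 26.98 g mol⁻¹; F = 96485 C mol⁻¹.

56.1 g

Q = I·t = 19.20 A × 31320 s = 601300 C.
n(e⁻) = Q/F = 601300 / 96485 = 6.233 mol.
Al³⁺ + 3 e⁻ → Al, so n(Al) = n(e⁻)/3 = 2.078 mol.
m = n·M = 2.078 × 26.98 = 56.1 g.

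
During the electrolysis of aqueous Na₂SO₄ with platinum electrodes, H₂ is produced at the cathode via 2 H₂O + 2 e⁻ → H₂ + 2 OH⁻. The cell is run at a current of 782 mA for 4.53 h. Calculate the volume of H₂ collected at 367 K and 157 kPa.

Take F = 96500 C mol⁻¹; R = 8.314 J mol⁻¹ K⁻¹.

Q = I·t = 0.7820 A × 16308 s = 12750 C.
n(e⁻) = Q/F = 12750 / 96500 = 0.1322 mol.
2 electrons are transferred per H₂ molecule, so n(H₂) = 0.1322 / 2 = 0.06608 mol.
V = nRT/P = (0.06608 × 8.314 × 367) / (157 × 10³ Pa) = 0.00128 m³ = 1.28 L.

1.28 L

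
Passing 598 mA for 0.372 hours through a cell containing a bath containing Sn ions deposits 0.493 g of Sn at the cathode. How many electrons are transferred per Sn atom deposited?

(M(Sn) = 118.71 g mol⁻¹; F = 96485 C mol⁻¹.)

2

Q = I·t = 0.5980 A × 1339.2 s = 800.8 C, so n(e⁻) = 800.8/96485 = 0.008300 mol.
n(Sn) deposited = 0.493 / 118.71 = 0.004153 mol.
Electrons per atom = n(e⁻)/n(Sn) = 0.008300 / 0.004153 = 2.00 ≈ 2, so the ion is Sn²⁺.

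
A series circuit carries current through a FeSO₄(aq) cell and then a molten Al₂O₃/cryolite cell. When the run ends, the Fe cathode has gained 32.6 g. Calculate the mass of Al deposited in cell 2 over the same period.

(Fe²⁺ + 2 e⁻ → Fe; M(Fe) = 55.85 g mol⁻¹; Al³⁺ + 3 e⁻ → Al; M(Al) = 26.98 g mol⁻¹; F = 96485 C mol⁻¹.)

n(Fe) = 32.6 / 55.85 = 0.5837 mol.
Since Fe²⁺ + 2 e⁻ → Fe, n(e⁻) passed = 2 × 0.5837 = 1.167 mol.
Cells in series carry the same charge, so the same 1.167 mol of electrons passes through cell 2.
Al³⁺ + 3 e⁻ → Al, so n(Al) = 1.167 / 3 = 0.3891 mol.
m(Al) = 0.3891 × 26.98 = 10.5 g.

10.5 g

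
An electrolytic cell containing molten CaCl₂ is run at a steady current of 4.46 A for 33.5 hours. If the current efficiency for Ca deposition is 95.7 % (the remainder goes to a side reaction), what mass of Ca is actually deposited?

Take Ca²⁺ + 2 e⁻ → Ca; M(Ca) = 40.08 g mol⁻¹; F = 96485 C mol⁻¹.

Q = I·t = 4.460 × 120600 = 537900 C.
n(e⁻) = 537900/96485 = 5.575 mol; theoretically n(Ca) = 5.575/2 = 2.787 mol, m_theo = 111.7 g.
At 95.7 % efficiency, m_actual = 0.957 × 111.7 = 107 g.

107 g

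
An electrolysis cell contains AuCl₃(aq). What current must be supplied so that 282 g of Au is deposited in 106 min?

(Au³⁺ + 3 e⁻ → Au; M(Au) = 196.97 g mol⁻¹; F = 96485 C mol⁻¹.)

65.2 A

n(Au) = 282 / 196.97 = 1.432 mol.
n(e⁻) = 3 × 1.432 = 4.295 mol.
Q = n(e⁻)·F = 4.295 × 96485 = 414400 C.
I = Q/t = 414400 / 6360.0 s = 65.2 A.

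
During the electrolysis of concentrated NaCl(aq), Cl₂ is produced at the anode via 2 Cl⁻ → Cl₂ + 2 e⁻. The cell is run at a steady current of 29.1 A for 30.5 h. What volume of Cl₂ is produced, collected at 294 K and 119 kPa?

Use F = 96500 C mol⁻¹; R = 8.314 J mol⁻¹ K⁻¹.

340 L

Q = I·t = 29.10 A × 109800 s = 3195000 C.
n(e⁻) = Q/F = 3195000 / 96500 = 33.11 mol.
2 electrons are transferred per Cl₂ molecule, so n(Cl₂) = 33.11 / 2 = 16.56 mol.
V = nRT/P = (16.56 × 8.314 × 294) / (119 × 10³ Pa) = 0.340 m³ = 340 L.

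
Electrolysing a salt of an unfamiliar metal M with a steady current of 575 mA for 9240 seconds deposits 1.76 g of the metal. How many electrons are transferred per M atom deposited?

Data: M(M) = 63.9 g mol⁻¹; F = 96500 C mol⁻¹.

2

Q = I·t = 0.5750 A × 9240.0 s = 5313 C, so n(e⁻) = 5313/96500 = 0.05506 mol.
n(M) deposited = 1.76 / 63.9 = 0.02754 mol.
Electrons per atom = n(e⁻)/n(M) = 0.05506 / 0.02754 = 2.00 ≈ 2, so the ion is M²⁺.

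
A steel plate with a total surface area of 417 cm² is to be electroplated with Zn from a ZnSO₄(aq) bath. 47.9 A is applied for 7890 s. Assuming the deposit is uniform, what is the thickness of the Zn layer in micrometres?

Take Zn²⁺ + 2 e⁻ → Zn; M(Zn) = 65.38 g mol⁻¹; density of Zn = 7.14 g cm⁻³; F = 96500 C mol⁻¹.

430 μm

Q = I·t = 47.90 × 7890.0 = 377900 C; n(e⁻) = 3.916 mol.
n(Zn) = n(e⁻)/2 = 1.958 mol, so m = 1.958 × 65.38 = 128.0 g.
Volume = m/ρ = 128.0 / 7.14 = 17.93 cm³.
Thickness = V/A = 17.93 / 417 = 0.0430 cm = 430 μm.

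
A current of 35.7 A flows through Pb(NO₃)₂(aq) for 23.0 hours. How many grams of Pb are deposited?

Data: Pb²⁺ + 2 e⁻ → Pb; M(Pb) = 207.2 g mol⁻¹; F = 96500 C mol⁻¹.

Q = I·t = 35.70 A × 82800 s = 2956000 C.
n(e⁻) = Q/F = 2956000 / 96500 = 30.63 mol.
Pb²⁺ + 2 e⁻ → Pb, so n(Pb) = n(e⁻)/2 = 15.32 mol.
m = n·M = 15.32 × 207.2 = 3170 g.

3170 g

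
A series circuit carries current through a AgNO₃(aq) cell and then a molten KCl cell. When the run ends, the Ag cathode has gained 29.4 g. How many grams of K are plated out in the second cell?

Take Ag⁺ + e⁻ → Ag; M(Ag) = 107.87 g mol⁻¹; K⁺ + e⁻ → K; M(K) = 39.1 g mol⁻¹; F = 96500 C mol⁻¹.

n(Ag) = 29.4 / 107.87 = 0.2726 mol.
Since Ag⁺ + e⁻ → Ag, n(e⁻) passed = 1 × 0.2726 = 0.2726 mol.
Cells in series carry the same charge, so the same 0.2726 mol of electrons passes through cell 2.
K⁺ + e⁻ → K, so n(K) = 0.2726 / 1 = 0.2726 mol.
m(K) = 0.2726 × 39.1 = 10.7 g.

10.7 g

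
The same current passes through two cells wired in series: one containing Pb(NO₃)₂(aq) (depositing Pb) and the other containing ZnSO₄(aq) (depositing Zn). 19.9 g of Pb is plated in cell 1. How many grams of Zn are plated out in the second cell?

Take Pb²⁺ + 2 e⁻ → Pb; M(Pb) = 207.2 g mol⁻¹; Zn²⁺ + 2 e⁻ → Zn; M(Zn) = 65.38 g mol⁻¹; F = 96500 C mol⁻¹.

6.28 g

n(Pb) = 19.9 / 207.2 = 0.09604 mol.
Since Pb²⁺ + 2 e⁻ → Pb, n(e⁻) passed = 2 × 0.09604 = 0.1921 mol.
Cells in series carry the same charge, so the same 0.1921 mol of electrons passes through cell 2.
Zn²⁺ + 2 e⁻ → Zn, so n(Zn) = 0.1921 / 2 = 0.09604 mol.
m(Zn) = 0.09604 × 65.38 = 6.28 g.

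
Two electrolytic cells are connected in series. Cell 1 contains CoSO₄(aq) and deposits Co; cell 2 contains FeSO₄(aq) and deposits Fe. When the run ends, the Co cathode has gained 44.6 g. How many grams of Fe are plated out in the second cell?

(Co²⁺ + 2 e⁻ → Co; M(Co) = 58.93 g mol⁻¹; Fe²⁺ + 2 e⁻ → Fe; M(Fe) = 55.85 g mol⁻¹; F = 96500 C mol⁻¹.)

42.3 g

n(Co) = 44.6 / 58.93 = 0.7568 mol.
Since Co²⁺ + 2 e⁻ → Co, n(e⁻) passed = 2 × 0.7568 = 1.514 mol.
Cells in series carry the same charge, so the same 1.514 mol of electrons passes through cell 2.
Fe²⁺ + 2 e⁻ → Fe, so n(Fe) = 1.514 / 2 = 0.7568 mol.
m(Fe) = 0.7568 × 55.85 = 42.3 g.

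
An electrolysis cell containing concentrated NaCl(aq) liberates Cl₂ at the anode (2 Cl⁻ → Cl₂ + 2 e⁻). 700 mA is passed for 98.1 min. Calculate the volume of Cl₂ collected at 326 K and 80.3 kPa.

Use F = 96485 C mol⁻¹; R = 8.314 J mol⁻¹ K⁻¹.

0.721 L

Q = I·t = 0.7000 A × 5886.0 s = 4120 C.
n(e⁻) = Q/F = 4120 / 96485 = 0.04270 mol.
2 electrons are transferred per Cl₂ molecule, so n(Cl₂) = 0.04270 / 2 = 0.02135 mol.
V = nRT/P = (0.02135 × 8.314 × 326) / (80.3 × 10³ Pa) = 7.21 × 10⁻⁴ m³ = 0.721 L.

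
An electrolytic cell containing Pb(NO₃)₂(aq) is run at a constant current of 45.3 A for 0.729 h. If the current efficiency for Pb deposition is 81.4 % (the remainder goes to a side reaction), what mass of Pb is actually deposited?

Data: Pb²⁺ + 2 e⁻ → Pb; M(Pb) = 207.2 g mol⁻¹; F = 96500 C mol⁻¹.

Q = I·t = 45.30 × 2624.4 = 118900 C.
n(e⁻) = 118900/96500 = 1.232 mol; theoretically n(Pb) = 1.232/2 = 0.6160 mol, m_theo = 127.6 g.
At 81.4 % efficiency, m_actual = 0.814 × 127.6 = 104 g.

104 g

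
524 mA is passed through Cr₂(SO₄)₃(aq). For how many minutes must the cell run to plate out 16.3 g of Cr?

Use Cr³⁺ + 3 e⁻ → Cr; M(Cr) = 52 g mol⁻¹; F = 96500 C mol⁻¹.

2890 min

n(Cr) = m/M = 16.3 / 52 = 0.3135 mol.
Each Cr atom requires 3 electrons, so n(e⁻) = 3 × 0.3135 = 0.9404 mol.
Q = n(e⁻)·F = 0.9404 × 96500 = 90750 C.
t = Q/I = 90750 / 0.5240 A = 173200 s = 2890 min.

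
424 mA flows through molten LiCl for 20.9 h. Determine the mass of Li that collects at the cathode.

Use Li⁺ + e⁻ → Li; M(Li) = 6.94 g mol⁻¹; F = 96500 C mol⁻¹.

2.29 g

Q = I·t = 0.4240 A × 75240 s = 31900 C.
n(e⁻) = Q/F = 31900 / 96500 = 0.3306 mol.
Li⁺ + e⁻ → Li, so n(Li) = n(e⁻)/1 = 0.3306 mol.
m = n·M = 0.3306 × 6.94 = 2.29 g.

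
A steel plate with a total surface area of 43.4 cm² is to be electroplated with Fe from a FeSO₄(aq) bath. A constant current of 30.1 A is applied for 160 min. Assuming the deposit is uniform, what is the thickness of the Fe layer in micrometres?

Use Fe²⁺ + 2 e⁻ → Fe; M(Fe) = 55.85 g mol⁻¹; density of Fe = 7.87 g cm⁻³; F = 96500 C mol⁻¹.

Q = I·t = 30.10 × 9600.0 = 289000 C; n(e⁻) = 2.994 mol.
n(Fe) = n(e⁻)/2 = 1.497 mol, so m = 1.497 × 55.85 = 83.62 g.
Volume = m/ρ = 83.62 / 7.87 = 10.62 cm³.
Thickness = V/A = 10.62 / 43.4 = 0.245 cm = 2450 μm.

2450 μm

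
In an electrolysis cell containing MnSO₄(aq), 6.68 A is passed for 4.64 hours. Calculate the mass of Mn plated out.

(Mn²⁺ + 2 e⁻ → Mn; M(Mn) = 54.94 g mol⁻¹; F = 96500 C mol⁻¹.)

31.8 g

Q = I·t = 6.680 A × 16704 s = 111600 C.
n(e⁻) = Q/F = 111600 / 96500 = 1.156 mol.
Mn²⁺ + 2 e⁻ → Mn, so n(Mn) = n(e⁻)/2 = 0.5781 mol.
m = n·M = 0.5781 × 54.94 = 31.8 g.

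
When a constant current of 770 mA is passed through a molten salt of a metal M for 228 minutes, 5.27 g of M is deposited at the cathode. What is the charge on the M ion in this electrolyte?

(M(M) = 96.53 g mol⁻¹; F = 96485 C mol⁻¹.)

+2

Q = I·t = 0.7700 A × 13680 s = 10530 C, so n(e⁻) = 10530/96485 = 0.1092 mol.
n(M) deposited = 5.27 / 96.53 = 0.05459 mol.
Electrons per atom = n(e⁻)/n(M) = 0.1092 / 0.05459 = 2.00 ≈ 2, so the ion is M²⁺.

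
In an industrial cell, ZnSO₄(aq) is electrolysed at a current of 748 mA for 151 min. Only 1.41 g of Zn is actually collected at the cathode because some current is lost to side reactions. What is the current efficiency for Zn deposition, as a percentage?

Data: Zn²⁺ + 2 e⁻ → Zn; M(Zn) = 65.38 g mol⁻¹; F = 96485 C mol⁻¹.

61.4 %

Q = I·t = 0.7480 × 9060.0 = 6777 C; n(e⁻) = 6777/96485 = 0.07024 mol.
Theoretical n(Zn) = n(e⁻)/2 = 0.03512 mol, i.e. m_theo = 0.03512 × 65.38 = 2.296 g.
Efficiency = m_actual / m_theo = 1.41 / 2.296 = 61.4 %.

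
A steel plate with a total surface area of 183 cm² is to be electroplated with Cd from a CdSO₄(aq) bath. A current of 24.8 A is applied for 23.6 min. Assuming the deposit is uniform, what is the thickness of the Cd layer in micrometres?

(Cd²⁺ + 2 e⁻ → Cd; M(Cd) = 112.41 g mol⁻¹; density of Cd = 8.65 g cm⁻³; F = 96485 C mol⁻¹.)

129 μm

Q = I·t = 24.80 × 1416.0 = 35120 C; n(e⁻) = 0.3640 mol.
n(Cd) = n(e⁻)/2 = 0.1820 mol, so m = 0.1820 × 112.41 = 20.46 g.
Volume = m/ρ = 20.46 / 8.65 = 2.365 cm³.
Thickness = V/A = 2.365 / 183 = 0.0129 cm = 129 μm.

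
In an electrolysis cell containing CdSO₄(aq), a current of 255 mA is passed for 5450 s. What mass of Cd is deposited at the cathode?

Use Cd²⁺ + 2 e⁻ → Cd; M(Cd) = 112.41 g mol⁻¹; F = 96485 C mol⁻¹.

0.810 g

Q = I·t = 0.2550 A × 5450.0 s = 1390 C.
n(e⁻) = Q/F = 1390 / 96485 = 0.01440 mol.
Cd²⁺ + 2 e⁻ → Cd, so n(Cd) = n(e⁻)/2 = 0.007202 mol.
m = n·M = 0.007202 × 112.41 = 0.810 g.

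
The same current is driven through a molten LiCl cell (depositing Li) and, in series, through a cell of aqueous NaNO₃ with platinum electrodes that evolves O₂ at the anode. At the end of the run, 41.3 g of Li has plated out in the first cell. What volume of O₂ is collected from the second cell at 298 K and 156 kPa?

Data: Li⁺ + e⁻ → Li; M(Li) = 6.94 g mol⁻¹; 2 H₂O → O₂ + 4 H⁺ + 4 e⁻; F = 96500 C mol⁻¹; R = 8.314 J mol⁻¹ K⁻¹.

n(Li) = 41.3 / 6.94 = 5.951 mol, so n(e⁻) = 1 × 5.951 = 5.951 mol.
The cells are in series, so the same 5.951 mol of electrons passes through the second cell.
2 H₂O → O₂ + 4 H⁺ + 4 e⁻ — 4 mol e⁻ per mol O₂, so n(O₂) = 5.951/4 = 1.488 mol.
V = nRT/P = (1.488 × 8.314 × 298) / (156 × 10³) = 0.0236 m³ = 23.6 L.

23.6 L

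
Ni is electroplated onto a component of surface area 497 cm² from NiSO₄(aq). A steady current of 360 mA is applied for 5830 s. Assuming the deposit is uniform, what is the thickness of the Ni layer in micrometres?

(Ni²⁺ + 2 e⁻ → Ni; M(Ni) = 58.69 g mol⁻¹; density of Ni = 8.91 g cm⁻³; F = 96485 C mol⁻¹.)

1.44 μm

Q = I·t = 0.3600 × 5830.0 = 2099 C; n(e⁻) = 0.02175 mol.
n(Ni) = n(e⁻)/2 = 0.01088 mol, so m = 0.01088 × 58.69 = 0.6383 g.
Volume = m/ρ = 0.6383 / 8.91 = 0.07164 cm³.
Thickness = V/A = 0.07164 / 497 = 1.44 × 10⁻⁴ cm = 1.44 μm.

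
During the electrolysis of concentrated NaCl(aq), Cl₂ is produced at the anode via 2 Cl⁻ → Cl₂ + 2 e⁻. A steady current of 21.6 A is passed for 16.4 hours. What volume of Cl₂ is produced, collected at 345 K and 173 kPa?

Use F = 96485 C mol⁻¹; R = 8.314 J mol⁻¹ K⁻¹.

Q = I·t = 21.60 A × 59040 s = 1275000 C.
n(e⁻) = Q/F = 1275000 / 96485 = 13.22 mol.
2 electrons are transferred per Cl₂ molecule, so n(Cl₂) = 13.22 / 2 = 6.609 mol.
V = nRT/P = (6.609 × 8.314 × 345) / (173 × 10³ Pa) = 0.110 m³ = 110 L.

110 L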